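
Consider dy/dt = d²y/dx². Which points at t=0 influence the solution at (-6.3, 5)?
The entire real line. The heat equation has infinite propagation speed: any initial disturbance instantly affects all points (though exponentially small far away).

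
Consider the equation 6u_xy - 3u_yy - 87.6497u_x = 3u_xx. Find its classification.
Rewriting in standard form: -3u_xx + 6u_xy - 3u_yy - 87.6497u_x = 0. Parabolic. (A = -3, B = 6, C = -3 gives B² - 4AC = 0.)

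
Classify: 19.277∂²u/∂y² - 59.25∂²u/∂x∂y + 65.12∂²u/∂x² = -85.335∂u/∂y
Rewriting in standard form: 65.12∂²u/∂x² - 59.25∂²u/∂x∂y + 19.277∂²u/∂y² + 85.335∂u/∂y = 0. Elliptic (discriminant = -1510.71046).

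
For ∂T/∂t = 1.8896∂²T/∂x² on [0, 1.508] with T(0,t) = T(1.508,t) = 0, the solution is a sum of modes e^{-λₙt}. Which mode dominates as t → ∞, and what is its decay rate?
Eigenvalues: λₙ = 1.8896n²π²/1.508².
First three modes:
  n=1: λ₁ = 1.8896π²/1.508² ≈ 8.201
  n=2: λ₂ = 7.5584π²/1.508² ≈ 32.804 (4× faster decay)
  n=3: λ₃ = 17.0064π²/1.508² ≈ 73.809 (9× faster decay)
As t → ∞, higher modes decay exponentially faster. The n=1 mode dominates: T ~ c₁ sin(πx/1.508) e^{-λ₁t}.
Decay rate: λ₁ = 1.8896π²/1.508² ≈ 8.201.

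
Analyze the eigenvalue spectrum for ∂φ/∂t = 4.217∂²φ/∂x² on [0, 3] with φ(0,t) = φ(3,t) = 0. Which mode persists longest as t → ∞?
Eigenvalues: λₙ = 4.217n²π²/3².
First three modes:
  n=1: λ₁ = 4.217π²/3² ≈ 4.624
  n=2: λ₂ = 16.868π²/3² ≈ 18.498 (4× faster decay)
  n=3: λ₃ = 37.953π²/3² ≈ 41.62 (9× faster decay)
As t → ∞, higher modes decay exponentially faster. The n=1 mode dominates: φ ~ c₁ sin(πx/3) e^{-λ₁t}.
Decay rate: λ₁ = 4.217π²/3² ≈ 4.624.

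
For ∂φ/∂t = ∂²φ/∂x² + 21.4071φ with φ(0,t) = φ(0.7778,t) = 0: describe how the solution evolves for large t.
φ grows unboundedly. Reaction dominates diffusion (r=21.4071 > κπ²/L²≈16.31); solution grows exponentially.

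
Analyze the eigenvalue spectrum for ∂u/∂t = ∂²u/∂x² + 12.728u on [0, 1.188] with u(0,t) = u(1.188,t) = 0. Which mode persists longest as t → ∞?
Eigenvalues: λₙ = n²π²/1.188² - 12.728.
First three modes:
  n=1: λ₁ = π²/1.188² - 12.728 ≈ -5.735
  n=2: λ₂ = 4π²/1.188² - 12.728 ≈ 15.244
  n=3: λ₃ = 9π²/1.188² - 12.728 ≈ 50.209
Since π²/1.188² ≈ 6.993 < 12.728, λ₁ < 0.
The n=1 mode grows fastest (−λₙ is largest for n=1) → dominates.
Asymptotic: u ~ c₁ sin(πx/1.188) e^{5.735t} (exponential growth at rate −λ₁ ≈ 5.735).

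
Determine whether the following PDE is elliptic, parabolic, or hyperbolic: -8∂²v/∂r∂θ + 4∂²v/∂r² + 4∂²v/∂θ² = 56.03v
Rewriting in standard form: 4∂²v/∂r² - 8∂²v/∂r∂θ + 4∂²v/∂θ² - 56.03v = 0. Coefficients: A = 4, B = -8, C = 4. B² - 4AC = 0, which is zero, so the equation is parabolic.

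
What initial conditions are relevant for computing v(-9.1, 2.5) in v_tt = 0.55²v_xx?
Domain of dependence: [-10.475, -7.725]. Signals travel at speed 0.55, so data within |x - -9.1| ≤ 0.55·2.5 = 1.375 can reach the point.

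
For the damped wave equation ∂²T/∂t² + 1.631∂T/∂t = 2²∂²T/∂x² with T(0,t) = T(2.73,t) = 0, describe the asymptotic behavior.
T → 0. Damping (γ=1.631) dissipates energy; oscillations decay exponentially.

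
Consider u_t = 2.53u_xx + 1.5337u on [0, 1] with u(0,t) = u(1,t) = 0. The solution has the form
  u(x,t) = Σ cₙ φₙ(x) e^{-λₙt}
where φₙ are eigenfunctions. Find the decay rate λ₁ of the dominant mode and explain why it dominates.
Eigenvalues: λₙ = 2.53n²π²/1² - 1.5337.
First three modes:
  n=1: λ₁ = 2.53π² - 1.5337 ≈ 23.436
  n=2: λ₂ = 10.12π² - 1.5337 ≈ 98.347
  n=3: λ₃ = 22.77π² - 1.5337 ≈ 223.197
Since 2.53π² ≈ 24.97 > 1.5337, all λₙ > 0.
The n=1 mode decays slowest → dominates as t → ∞.
Asymptotic: u ~ c₁ sin(πx/1) e^{-λ₁t} with decay rate λ₁ ≈ 23.436.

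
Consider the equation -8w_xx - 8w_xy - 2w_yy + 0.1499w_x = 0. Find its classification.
Parabolic. (A = -8, B = -8, C = -2 gives B² - 4AC = 0.)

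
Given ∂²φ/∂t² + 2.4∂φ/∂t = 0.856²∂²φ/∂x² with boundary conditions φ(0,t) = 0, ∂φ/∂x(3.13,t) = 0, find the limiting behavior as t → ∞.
φ → 0. Damping (γ=2.4) dissipates energy; oscillations decay exponentially.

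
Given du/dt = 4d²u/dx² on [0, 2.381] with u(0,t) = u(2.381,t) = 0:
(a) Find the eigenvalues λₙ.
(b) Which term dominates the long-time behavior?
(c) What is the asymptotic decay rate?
Eigenvalues: λₙ = 4n²π²/2.381².
First three modes:
  n=1: λ₁ = 4π²/2.381² ≈ 6.964
  n=2: λ₂ = 16π²/2.381² ≈ 27.855 (4× faster decay)
  n=3: λ₃ = 36π²/2.381² ≈ 62.673 (9× faster decay)
As t → ∞, higher modes decay exponentially faster. The n=1 mode dominates: u ~ c₁ sin(πx/2.381) e^{-λ₁t}.
Decay rate: λ₁ = 4π²/2.381² ≈ 6.964.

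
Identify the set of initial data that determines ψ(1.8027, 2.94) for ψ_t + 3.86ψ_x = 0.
A single point: x = -9.5457. The characteristic through (1.8027, 2.94) is x - 3.86t = const, so x = 1.8027 - 3.86·2.94 = -9.5457.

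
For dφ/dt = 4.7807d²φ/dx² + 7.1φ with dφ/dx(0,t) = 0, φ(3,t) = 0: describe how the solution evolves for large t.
φ grows unboundedly. Reaction dominates diffusion (r=7.1 > κπ²/(4L²)≈1.31); solution grows exponentially.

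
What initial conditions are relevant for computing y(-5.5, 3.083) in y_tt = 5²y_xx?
Domain of dependence: [-20.915, 9.915]. Signals travel at speed 5, so data within |x - -5.5| ≤ 5·3.083 = 15.415 can reach the point.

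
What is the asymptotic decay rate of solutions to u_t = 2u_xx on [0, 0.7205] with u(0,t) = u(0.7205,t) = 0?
Eigenvalues: λₙ = 2n²π²/0.7205².
First three modes:
  n=1: λ₁ = 2π²/0.7205² ≈ 38.024
  n=2: λ₂ = 8π²/0.7205² ≈ 152.097 (4× faster decay)
  n=3: λ₃ = 18π²/0.7205² ≈ 342.219 (9× faster decay)
As t → ∞, higher modes decay exponentially faster. The n=1 mode dominates: u ~ c₁ sin(πx/0.7205) e^{-λ₁t}.
Decay rate: λ₁ = 2π²/0.7205² ≈ 38.024.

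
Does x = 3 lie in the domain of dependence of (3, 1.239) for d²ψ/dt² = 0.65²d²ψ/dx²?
Yes. The domain of dependence is [2.19465, 3.80535], and 3 ∈ [2.19465, 3.80535].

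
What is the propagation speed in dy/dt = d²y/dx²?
Infinite. The heat equation is parabolic, not hyperbolic, so disturbances propagate instantly.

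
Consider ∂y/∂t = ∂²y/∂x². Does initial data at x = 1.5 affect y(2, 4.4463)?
Yes, for any finite x. The heat equation has infinite propagation speed, so all initial data affects all points at any t > 0.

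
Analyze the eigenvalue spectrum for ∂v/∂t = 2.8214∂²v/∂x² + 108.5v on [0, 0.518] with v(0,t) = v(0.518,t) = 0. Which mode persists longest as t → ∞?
Eigenvalues: λₙ = 2.8214n²π²/0.518² - 108.5.
First three modes:
  n=1: λ₁ = 2.8214π²/0.518² - 108.5 ≈ -4.722
  n=2: λ₂ = 11.2856π²/0.518² - 108.5 ≈ 306.612
  n=3: λ₃ = 25.3926π²/0.518² - 108.5 ≈ 825.501
Since 2.8214π²/0.518² ≈ 103.778 < 108.5, λ₁ < 0.
The n=1 mode grows fastest (−λₙ is largest for n=1) → dominates.
Asymptotic: v ~ c₁ sin(πx/0.518) e^{4.722t} (exponential growth at rate −λ₁ ≈ 4.722).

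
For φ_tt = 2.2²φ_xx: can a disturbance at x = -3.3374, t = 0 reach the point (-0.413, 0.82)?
No. The domain of dependence is [-2.217, 1.391], and -3.3374 is outside this interval.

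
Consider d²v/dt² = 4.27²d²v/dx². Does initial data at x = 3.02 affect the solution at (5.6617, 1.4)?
Yes. The domain of dependence is [-0.3163, 11.6397], and 3.02 ∈ [-0.3163, 11.6397].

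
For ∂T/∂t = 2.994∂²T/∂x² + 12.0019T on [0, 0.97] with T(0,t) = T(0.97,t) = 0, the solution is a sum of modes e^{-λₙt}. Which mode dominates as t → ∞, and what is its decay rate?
Eigenvalues: λₙ = 2.994n²π²/0.97² - 12.0019.
First three modes:
  n=1: λ₁ = 2.994π²/0.97² - 12.0019 ≈ 19.404
  n=2: λ₂ = 11.976π²/0.97² - 12.0019 ≈ 113.621
  n=3: λ₃ = 26.946π²/0.97² - 12.0019 ≈ 270.649
Since 2.994π²/0.97² ≈ 31.406 > 12.0019, all λₙ > 0.
The n=1 mode decays slowest → dominates as t → ∞.
Asymptotic: T ~ c₁ sin(πx/0.97) e^{-λ₁t} with decay rate λ₁ ≈ 19.404.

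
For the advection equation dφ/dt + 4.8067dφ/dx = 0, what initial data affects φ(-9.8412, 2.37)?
A single point: x = -21.233079. The characteristic through (-9.8412, 2.37) is x - 4.8067t = const, so x = -9.8412 - 4.8067·2.37 = -21.233079.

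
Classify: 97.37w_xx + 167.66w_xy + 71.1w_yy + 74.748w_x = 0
Hyperbolic (discriminant = 417.8476).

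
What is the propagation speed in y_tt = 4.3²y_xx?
Speed = 4.3. Information travels along characteristics x = x₀ ± 4.3t.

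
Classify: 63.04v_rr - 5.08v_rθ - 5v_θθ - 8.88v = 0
Hyperbolic (discriminant = 1286.6064).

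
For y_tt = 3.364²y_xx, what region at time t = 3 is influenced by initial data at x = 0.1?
Domain of influence: [-9.992, 10.192]. Data at x = 0.1 spreads outward at speed 3.364.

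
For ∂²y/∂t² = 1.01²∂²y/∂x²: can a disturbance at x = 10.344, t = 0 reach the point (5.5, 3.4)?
No. The domain of dependence is [2.066, 8.934], and 10.344 is outside this interval.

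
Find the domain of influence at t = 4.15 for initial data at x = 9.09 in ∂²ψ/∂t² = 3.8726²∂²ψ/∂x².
Domain of influence: [-6.98129, 25.16129]. Data at x = 9.09 spreads outward at speed 3.8726.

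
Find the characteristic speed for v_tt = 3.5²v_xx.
Speed = 3.5. Information travels along characteristics x = x₀ ± 3.5t.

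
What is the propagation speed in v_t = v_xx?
Infinite. The heat equation is parabolic, not hyperbolic, so disturbances propagate instantly.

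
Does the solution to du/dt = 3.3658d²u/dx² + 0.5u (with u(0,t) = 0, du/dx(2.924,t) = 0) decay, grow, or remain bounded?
u → 0. Diffusion dominates reaction (r=0.5 < κπ²/(4L²)≈0.97); solution decays.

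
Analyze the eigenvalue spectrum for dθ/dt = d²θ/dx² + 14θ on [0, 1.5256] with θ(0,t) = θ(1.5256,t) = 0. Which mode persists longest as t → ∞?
Eigenvalues: λₙ = n²π²/1.5256² - 14.
First three modes:
  n=1: λ₁ = π²/1.5256² - 14 ≈ -9.759
  n=2: λ₂ = 4π²/1.5256² - 14 ≈ 2.962
  n=3: λ₃ = 9π²/1.5256² - 14 ≈ 24.165
Since π²/1.5256² ≈ 4.241 < 14, λ₁ < 0.
The n=1 mode grows fastest (−λₙ is largest for n=1) → dominates.
Asymptotic: θ ~ c₁ sin(πx/1.5256) e^{9.759t} (exponential growth at rate −λ₁ ≈ 9.759).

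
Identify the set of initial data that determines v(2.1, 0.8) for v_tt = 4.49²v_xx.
Domain of dependence: [-1.492, 5.692]. Signals travel at speed 4.49, so data within |x - 2.1| ≤ 4.49·0.8 = 3.592 can reach the point.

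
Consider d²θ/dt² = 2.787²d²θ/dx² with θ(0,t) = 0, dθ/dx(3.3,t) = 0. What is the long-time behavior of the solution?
As t → ∞, θ oscillates (no decay). Energy is conserved; the solution oscillates indefinitely as standing waves.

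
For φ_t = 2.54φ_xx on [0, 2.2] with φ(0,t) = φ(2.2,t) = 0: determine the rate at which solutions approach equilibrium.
Eigenvalues: λₙ = 2.54n²π²/2.2².
First three modes:
  n=1: λ₁ = 2.54π²/2.2² ≈ 5.18
  n=2: λ₂ = 10.16π²/2.2² ≈ 20.718 (4× faster decay)
  n=3: λ₃ = 22.86π²/2.2² ≈ 46.616 (9× faster decay)
As t → ∞, higher modes decay exponentially faster. The n=1 mode dominates: φ ~ c₁ sin(πx/2.2) e^{-λ₁t}.
Decay rate: λ₁ = 2.54π²/2.2² ≈ 5.18.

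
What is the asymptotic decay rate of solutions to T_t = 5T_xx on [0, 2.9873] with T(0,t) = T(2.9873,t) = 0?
Eigenvalues: λₙ = 5n²π²/2.9873².
First three modes:
  n=1: λ₁ = 5π²/2.9873² ≈ 5.53
  n=2: λ₂ = 20π²/2.9873² ≈ 22.119 (4× faster decay)
  n=3: λ₃ = 45π²/2.9873² ≈ 49.769 (9× faster decay)
As t → ∞, higher modes decay exponentially faster. The n=1 mode dominates: T ~ c₁ sin(πx/2.9873) e^{-λ₁t}.
Decay rate: λ₁ = 5π²/2.9873² ≈ 5.53.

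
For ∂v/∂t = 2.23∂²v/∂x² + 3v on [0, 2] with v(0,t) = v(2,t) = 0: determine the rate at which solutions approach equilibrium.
Eigenvalues: λₙ = 2.23n²π²/2² - 3.
First three modes:
  n=1: λ₁ = 2.23π²/2² - 3 ≈ 2.502
  n=2: λ₂ = 8.92π²/2² - 3 ≈ 19.009
  n=3: λ₃ = 20.07π²/2² - 3 ≈ 46.521
Since 2.23π²/2² ≈ 5.502 > 3, all λₙ > 0.
The n=1 mode decays slowest → dominates as t → ∞.
Asymptotic: v ~ c₁ sin(πx/2) e^{-λ₁t} with decay rate λ₁ ≈ 2.502.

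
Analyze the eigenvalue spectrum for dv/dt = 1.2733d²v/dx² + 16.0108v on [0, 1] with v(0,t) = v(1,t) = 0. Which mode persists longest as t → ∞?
Eigenvalues: λₙ = 1.2733n²π²/1² - 16.0108.
First three modes:
  n=1: λ₁ = 1.2733π² - 16.0108 ≈ -3.444
  n=2: λ₂ = 5.0932π² - 16.0108 ≈ 34.257
  n=3: λ₃ = 11.4597π² - 16.0108 ≈ 97.092
Since 1.2733π² ≈ 12.567 < 16.0108, λ₁ < 0.
The n=1 mode grows fastest (−λₙ is largest for n=1) → dominates.
Asymptotic: v ~ c₁ sin(πx/1) e^{3.444t} (exponential growth at rate −λ₁ ≈ 3.444).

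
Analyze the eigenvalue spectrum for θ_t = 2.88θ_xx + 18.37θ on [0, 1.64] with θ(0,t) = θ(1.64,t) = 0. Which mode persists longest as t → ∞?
Eigenvalues: λₙ = 2.88n²π²/1.64² - 18.37.
First three modes:
  n=1: λ₁ = 2.88π²/1.64² - 18.37 ≈ -7.802
  n=2: λ₂ = 11.52π²/1.64² - 18.37 ≈ 23.903
  n=3: λ₃ = 25.92π²/1.64² - 18.37 ≈ 76.745
Since 2.88π²/1.64² ≈ 10.568 < 18.37, λ₁ < 0.
The n=1 mode grows fastest (−λₙ is largest for n=1) → dominates.
Asymptotic: θ ~ c₁ sin(πx/1.64) e^{7.802t} (exponential growth at rate −λ₁ ≈ 7.802).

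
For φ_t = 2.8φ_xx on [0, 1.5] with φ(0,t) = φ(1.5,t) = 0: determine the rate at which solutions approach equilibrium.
Eigenvalues: λₙ = 2.8n²π²/1.5².
First three modes:
  n=1: λ₁ = 2.8π²/1.5² ≈ 12.282
  n=2: λ₂ = 11.2π²/1.5² ≈ 49.129 (4× faster decay)
  n=3: λ₃ = 25.2π²/1.5² ≈ 110.54 (9× faster decay)
As t → ∞, higher modes decay exponentially faster. The n=1 mode dominates: φ ~ c₁ sin(πx/1.5) e^{-λ₁t}.
Decay rate: λ₁ = 2.8π²/1.5² ≈ 12.282.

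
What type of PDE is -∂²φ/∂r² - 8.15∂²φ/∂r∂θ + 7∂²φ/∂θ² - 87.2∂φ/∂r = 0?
With A = -1, B = -8.15, C = 7, the discriminant is 94.4225. This is a hyperbolic PDE.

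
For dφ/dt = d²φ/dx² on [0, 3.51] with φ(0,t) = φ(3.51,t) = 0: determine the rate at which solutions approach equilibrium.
Eigenvalues: λₙ = n²π²/3.51².
First three modes:
  n=1: λ₁ = π²/3.51² ≈ 0.801
  n=2: λ₂ = 4π²/3.51² ≈ 3.204 (4× faster decay)
  n=3: λ₃ = 9π²/3.51² ≈ 7.21 (9× faster decay)
As t → ∞, higher modes decay exponentially faster. The n=1 mode dominates: φ ~ c₁ sin(πx/3.51) e^{-λ₁t}.
Decay rate: λ₁ = π²/3.51² ≈ 0.801.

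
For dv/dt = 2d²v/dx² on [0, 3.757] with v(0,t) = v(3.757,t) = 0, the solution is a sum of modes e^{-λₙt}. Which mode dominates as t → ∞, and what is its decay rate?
Eigenvalues: λₙ = 2n²π²/3.757².
First three modes:
  n=1: λ₁ = 2π²/3.757² ≈ 1.398
  n=2: λ₂ = 8π²/3.757² ≈ 5.594 (4× faster decay)
  n=3: λ₃ = 18π²/3.757² ≈ 12.586 (9× faster decay)
As t → ∞, higher modes decay exponentially faster. The n=1 mode dominates: v ~ c₁ sin(πx/3.757) e^{-λ₁t}.
Decay rate: λ₁ = 2π²/3.757² ≈ 1.398.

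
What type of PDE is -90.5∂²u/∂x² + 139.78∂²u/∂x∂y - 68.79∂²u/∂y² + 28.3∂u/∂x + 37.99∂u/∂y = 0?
With A = -90.5, B = 139.78, C = -68.79, the discriminant is -5363.5316. This is an elliptic PDE.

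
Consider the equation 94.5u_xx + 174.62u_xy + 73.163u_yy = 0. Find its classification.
Hyperbolic. (A = 94.5, B = 174.62, C = 73.163 gives B² - 4AC = 2836.5304.)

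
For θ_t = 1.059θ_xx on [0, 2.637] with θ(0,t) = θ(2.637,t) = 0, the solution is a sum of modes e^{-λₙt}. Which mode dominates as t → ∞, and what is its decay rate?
Eigenvalues: λₙ = 1.059n²π²/2.637².
First three modes:
  n=1: λ₁ = 1.059π²/2.637² ≈ 1.503
  n=2: λ₂ = 4.236π²/2.637² ≈ 6.012 (4× faster decay)
  n=3: λ₃ = 9.531π²/2.637² ≈ 13.528 (9× faster decay)
As t → ∞, higher modes decay exponentially faster. The n=1 mode dominates: θ ~ c₁ sin(πx/2.637) e^{-λ₁t}.
Decay rate: λ₁ = 1.059π²/2.637² ≈ 1.503.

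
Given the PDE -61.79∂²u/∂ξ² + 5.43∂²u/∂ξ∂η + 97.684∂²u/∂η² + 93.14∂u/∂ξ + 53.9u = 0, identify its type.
The second-order coefficients are A = -61.79, B = 5.43, C = 97.684. Since B² - 4AC = 24173.06234 > 0, this is a hyperbolic PDE.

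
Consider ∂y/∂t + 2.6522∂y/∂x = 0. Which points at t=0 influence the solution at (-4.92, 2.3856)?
A single point: x = -11.24708832. The characteristic through (-4.92, 2.3856) is x - 2.6522t = const, so x = -4.92 - 2.6522·2.3856 = -11.24708832.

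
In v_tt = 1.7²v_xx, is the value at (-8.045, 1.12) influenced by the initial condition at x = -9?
Yes. The domain of dependence is [-9.949, -6.141], and -9 ∈ [-9.949, -6.141].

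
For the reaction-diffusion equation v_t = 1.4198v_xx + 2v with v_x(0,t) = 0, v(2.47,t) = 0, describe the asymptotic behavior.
v grows unboundedly. Reaction dominates diffusion (r=2 > κπ²/(4L²)≈0.57); solution grows exponentially.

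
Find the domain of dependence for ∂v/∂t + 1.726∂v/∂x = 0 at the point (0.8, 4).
A single point: x = -6.104. The characteristic through (0.8, 4) is x - 1.726t = const, so x = 0.8 - 1.726·4 = -6.104.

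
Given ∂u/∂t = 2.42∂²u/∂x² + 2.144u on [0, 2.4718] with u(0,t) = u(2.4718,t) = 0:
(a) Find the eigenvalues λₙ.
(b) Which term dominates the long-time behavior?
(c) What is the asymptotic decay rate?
Eigenvalues: λₙ = 2.42n²π²/2.4718² - 2.144.
First three modes:
  n=1: λ₁ = 2.42π²/2.4718² - 2.144 ≈ 1.765
  n=2: λ₂ = 9.68π²/2.4718² - 2.144 ≈ 13.493
  n=3: λ₃ = 21.78π²/2.4718² - 2.144 ≈ 33.039
Since 2.42π²/2.4718² ≈ 3.909 > 2.144, all λₙ > 0.
The n=1 mode decays slowest → dominates as t → ∞.
Asymptotic: u ~ c₁ sin(πx/2.4718) e^{-λ₁t} with decay rate λ₁ ≈ 1.765.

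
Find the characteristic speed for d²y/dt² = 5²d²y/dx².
Speed = 5. Information travels along characteristics x = x₀ ± 5t.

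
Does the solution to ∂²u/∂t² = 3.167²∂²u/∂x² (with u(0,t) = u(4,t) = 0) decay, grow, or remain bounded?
u oscillates (no decay). Energy is conserved; the solution oscillates indefinitely as standing waves.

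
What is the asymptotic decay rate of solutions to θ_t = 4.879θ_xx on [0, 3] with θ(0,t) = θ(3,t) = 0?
Eigenvalues: λₙ = 4.879n²π²/3².
First three modes:
  n=1: λ₁ = 4.879π²/3² ≈ 5.35
  n=2: λ₂ = 19.516π²/3² ≈ 21.402 (4× faster decay)
  n=3: λ₃ = 43.911π²/3² ≈ 48.154 (9× faster decay)
As t → ∞, higher modes decay exponentially faster. The n=1 mode dominates: θ ~ c₁ sin(πx/3) e^{-λ₁t}.
Decay rate: λ₁ = 4.879π²/3² ≈ 5.35.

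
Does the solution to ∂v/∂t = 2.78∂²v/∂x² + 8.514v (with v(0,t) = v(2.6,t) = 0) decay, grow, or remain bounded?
v grows unboundedly. Reaction dominates diffusion (r=8.514 > κπ²/L²≈4.06); solution grows exponentially.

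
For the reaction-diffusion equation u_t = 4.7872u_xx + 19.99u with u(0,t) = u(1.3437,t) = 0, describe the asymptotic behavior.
u → 0. Diffusion dominates reaction (r=19.99 < κπ²/L²≈26.17); solution decays.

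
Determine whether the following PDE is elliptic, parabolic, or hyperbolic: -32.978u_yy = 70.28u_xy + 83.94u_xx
Rewriting in standard form: -83.94u_xx - 70.28u_xy - 32.978u_yy = 0. Coefficients: A = -83.94, B = -70.28, C = -32.978. B² - 4AC = -6133.41488, which is negative, so the equation is elliptic.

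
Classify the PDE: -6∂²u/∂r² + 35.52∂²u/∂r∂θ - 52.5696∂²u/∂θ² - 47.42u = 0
A = -6, B = 35.52, C = -52.5696. Discriminant B² - 4AC = 0. Since 0 = 0, parabolic.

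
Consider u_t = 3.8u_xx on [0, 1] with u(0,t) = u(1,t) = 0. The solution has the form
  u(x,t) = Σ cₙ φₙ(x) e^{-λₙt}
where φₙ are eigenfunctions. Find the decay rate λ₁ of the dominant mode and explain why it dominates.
Eigenvalues: λₙ = 3.8n²π².
First three modes:
  n=1: λ₁ = 3.8π² ≈ 37.504
  n=2: λ₂ = 15.2π² ≈ 150.018 (4× faster decay)
  n=3: λ₃ = 34.2π² ≈ 337.54 (9× faster decay)
As t → ∞, higher modes decay exponentially faster. The n=1 mode dominates: u ~ c₁ sin(πx) e^{-λ₁t}.
Decay rate: λ₁ = 3.8π² ≈ 37.504.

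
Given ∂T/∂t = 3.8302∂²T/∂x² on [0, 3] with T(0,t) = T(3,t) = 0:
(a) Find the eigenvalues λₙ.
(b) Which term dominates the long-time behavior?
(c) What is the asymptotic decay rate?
Eigenvalues: λₙ = 3.8302n²π²/3².
First three modes:
  n=1: λ₁ = 3.8302π²/3² ≈ 4.2
  n=2: λ₂ = 15.3208π²/3² ≈ 16.801 (4× faster decay)
  n=3: λ₃ = 34.4718π²/3² ≈ 37.803 (9× faster decay)
As t → ∞, higher modes decay exponentially faster. The n=1 mode dominates: T ~ c₁ sin(πx/3) e^{-λ₁t}.
Decay rate: λ₁ = 3.8302π²/3² ≈ 4.2.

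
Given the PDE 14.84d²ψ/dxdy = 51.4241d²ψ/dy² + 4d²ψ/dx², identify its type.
Rewriting in standard form: -4d²ψ/dx² + 14.84d²ψ/dxdy - 51.4241d²ψ/dy² = 0. The second-order coefficients are A = -4, B = 14.84, C = -51.4241. Since B² - 4AC = -602.56 < 0, this is an elliptic PDE.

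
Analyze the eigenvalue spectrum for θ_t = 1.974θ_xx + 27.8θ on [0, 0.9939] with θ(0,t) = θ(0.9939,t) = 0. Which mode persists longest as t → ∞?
Eigenvalues: λₙ = 1.974n²π²/0.9939² - 27.8.
First three modes:
  n=1: λ₁ = 1.974π²/0.9939² - 27.8 ≈ -8.078
  n=2: λ₂ = 7.896π²/0.9939² - 27.8 ≈ 51.09
  n=3: λ₃ = 17.766π²/0.9939² - 27.8 ≈ 149.702
Since 1.974π²/0.9939² ≈ 19.722 < 27.8, λ₁ < 0.
The n=1 mode grows fastest (−λₙ is largest for n=1) → dominates.
Asymptotic: θ ~ c₁ sin(πx/0.9939) e^{8.078t} (exponential growth at rate −λ₁ ≈ 8.078).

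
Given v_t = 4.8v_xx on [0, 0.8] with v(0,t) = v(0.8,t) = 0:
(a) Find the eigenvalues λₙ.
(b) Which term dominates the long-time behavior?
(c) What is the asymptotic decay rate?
Eigenvalues: λₙ = 4.8n²π²/0.8².
First three modes:
  n=1: λ₁ = 4.8π²/0.8² ≈ 74.022
  n=2: λ₂ = 19.2π²/0.8² ≈ 296.088 (4× faster decay)
  n=3: λ₃ = 43.2π²/0.8² ≈ 666.198 (9× faster decay)
As t → ∞, higher modes decay exponentially faster. The n=1 mode dominates: v ~ c₁ sin(πx/0.8) e^{-λ₁t}.
Decay rate: λ₁ = 4.8π²/0.8² ≈ 74.022.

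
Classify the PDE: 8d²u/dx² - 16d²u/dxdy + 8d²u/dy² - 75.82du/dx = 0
A = 8, B = -16, C = 8. Discriminant B² - 4AC = 0. Since 0 = 0, parabolic.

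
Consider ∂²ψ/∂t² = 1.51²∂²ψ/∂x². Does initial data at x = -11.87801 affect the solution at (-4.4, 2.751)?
No. The domain of dependence is [-8.55401, -0.24599], and -11.87801 is outside this interval.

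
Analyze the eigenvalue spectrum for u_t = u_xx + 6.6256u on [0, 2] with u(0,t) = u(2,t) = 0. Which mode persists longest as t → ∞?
Eigenvalues: λₙ = n²π²/2² - 6.6256.
First three modes:
  n=1: λ₁ = π²/2² - 6.6256 ≈ -4.158
  n=2: λ₂ = 4π²/2² - 6.6256 ≈ 3.244
  n=3: λ₃ = 9π²/2² - 6.6256 ≈ 15.581
Since π²/2² ≈ 2.467 < 6.6256, λ₁ < 0.
The n=1 mode grows fastest (−λₙ is largest for n=1) → dominates.
Asymptotic: u ~ c₁ sin(πx/2) e^{4.158t} (exponential growth at rate −λ₁ ≈ 4.158).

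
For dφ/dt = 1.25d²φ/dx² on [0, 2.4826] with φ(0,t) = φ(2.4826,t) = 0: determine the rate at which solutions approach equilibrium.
Eigenvalues: λₙ = 1.25n²π²/2.4826².
First three modes:
  n=1: λ₁ = 1.25π²/2.4826² ≈ 2.002
  n=2: λ₂ = 5π²/2.4826² ≈ 8.007 (4× faster decay)
  n=3: λ₃ = 11.25π²/2.4826² ≈ 18.015 (9× faster decay)
As t → ∞, higher modes decay exponentially faster. The n=1 mode dominates: φ ~ c₁ sin(πx/2.4826) e^{-λ₁t}.
Decay rate: λ₁ = 1.25π²/2.4826² ≈ 2.002.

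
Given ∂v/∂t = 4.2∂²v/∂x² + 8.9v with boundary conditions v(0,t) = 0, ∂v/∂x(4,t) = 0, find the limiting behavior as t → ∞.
v grows unboundedly. Reaction dominates diffusion (r=8.9 > κπ²/(4L²)≈0.65); solution grows exponentially.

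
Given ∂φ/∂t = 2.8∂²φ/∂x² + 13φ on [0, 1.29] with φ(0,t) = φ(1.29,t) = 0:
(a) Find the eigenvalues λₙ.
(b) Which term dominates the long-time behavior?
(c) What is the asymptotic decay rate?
Eigenvalues: λₙ = 2.8n²π²/1.29² - 13.
First three modes:
  n=1: λ₁ = 2.8π²/1.29² - 13 ≈ 3.607
  n=2: λ₂ = 11.2π²/1.29² - 13 ≈ 53.426
  n=3: λ₃ = 25.2π²/1.29² - 13 ≈ 136.459
Since 2.8π²/1.29² ≈ 16.607 > 13, all λₙ > 0.
The n=1 mode decays slowest → dominates as t → ∞.
Asymptotic: φ ~ c₁ sin(πx/1.29) e^{-λ₁t} with decay rate λ₁ ≈ 3.607.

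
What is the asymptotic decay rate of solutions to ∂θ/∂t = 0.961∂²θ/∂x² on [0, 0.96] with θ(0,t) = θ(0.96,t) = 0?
Eigenvalues: λₙ = 0.961n²π²/0.96².
First three modes:
  n=1: λ₁ = 0.961π²/0.96² ≈ 10.292
  n=2: λ₂ = 3.844π²/0.96² ≈ 41.166 (4× faster decay)
  n=3: λ₃ = 8.649π²/0.96² ≈ 92.624 (9× faster decay)
As t → ∞, higher modes decay exponentially faster. The n=1 mode dominates: θ ~ c₁ sin(πx/0.96) e^{-λ₁t}.
Decay rate: λ₁ = 0.961π²/0.96² ≈ 10.292.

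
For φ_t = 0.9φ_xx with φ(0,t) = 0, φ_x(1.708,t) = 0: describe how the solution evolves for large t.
φ → 0. Heat escapes through the Dirichlet boundary.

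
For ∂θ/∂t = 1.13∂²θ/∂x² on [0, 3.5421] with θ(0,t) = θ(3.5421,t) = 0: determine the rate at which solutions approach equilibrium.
Eigenvalues: λₙ = 1.13n²π²/3.5421².
First three modes:
  n=1: λ₁ = 1.13π²/3.5421² ≈ 0.889
  n=2: λ₂ = 4.52π²/3.5421² ≈ 3.556 (4× faster decay)
  n=3: λ₃ = 10.17π²/3.5421² ≈ 8 (9× faster decay)
As t → ∞, higher modes decay exponentially faster. The n=1 mode dominates: θ ~ c₁ sin(πx/3.5421) e^{-λ₁t}.
Decay rate: λ₁ = 1.13π²/3.5421² ≈ 0.889.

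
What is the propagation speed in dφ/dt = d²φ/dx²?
Infinite. The heat equation is parabolic, not hyperbolic, so disturbances propagate instantly.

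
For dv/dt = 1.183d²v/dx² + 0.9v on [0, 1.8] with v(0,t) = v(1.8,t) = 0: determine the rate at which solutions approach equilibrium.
Eigenvalues: λₙ = 1.183n²π²/1.8² - 0.9.
First three modes:
  n=1: λ₁ = 1.183π²/1.8² - 0.9 ≈ 2.704
  n=2: λ₂ = 4.732π²/1.8² - 0.9 ≈ 13.514
  n=3: λ₃ = 10.647π²/1.8² - 0.9 ≈ 31.533
Since 1.183π²/1.8² ≈ 3.604 > 0.9, all λₙ > 0.
The n=1 mode decays slowest → dominates as t → ∞.
Asymptotic: v ~ c₁ sin(πx/1.8) e^{-λ₁t} with decay rate λ₁ ≈ 2.704.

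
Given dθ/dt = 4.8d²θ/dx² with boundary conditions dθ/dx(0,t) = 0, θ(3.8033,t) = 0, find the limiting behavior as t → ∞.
θ → 0. Heat escapes through the Dirichlet boundary.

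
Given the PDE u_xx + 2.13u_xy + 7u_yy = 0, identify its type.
The second-order coefficients are A = 1, B = 2.13, C = 7. Since B² - 4AC = -23.4631 < 0, this is an elliptic PDE.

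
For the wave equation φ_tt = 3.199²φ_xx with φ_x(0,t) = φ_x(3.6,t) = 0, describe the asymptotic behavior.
φ oscillates about a mean that drifts linearly in t (generically unbounded; no decay). There is no damping, so the nonconstant modes persist as standing waves (energy conserved, no decay). But with Neumann conditions at both ends the constant mode has eigenvalue 0: the spatial mean M(t) of φ satisfies M'' = 0, so M(t) = M(0) + M'(0)·t. Unless the initial velocity has zero mean (∫φ_t(x,0)dx = 0), the solution grows linearly in t (unbounded, though not exponentially); if it does have zero mean, the solution stays bounded and simply oscillates.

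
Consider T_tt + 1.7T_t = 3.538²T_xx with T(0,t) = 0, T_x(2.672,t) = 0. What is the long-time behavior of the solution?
As t → ∞, T → 0. Damping (γ=1.7) dissipates energy; oscillations decay exponentially.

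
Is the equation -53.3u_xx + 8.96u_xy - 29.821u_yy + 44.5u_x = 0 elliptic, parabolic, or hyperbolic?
Computing B² - 4AC with A = -53.3, B = 8.96, C = -29.821: discriminant = -6277.5556 (negative). Answer: elliptic.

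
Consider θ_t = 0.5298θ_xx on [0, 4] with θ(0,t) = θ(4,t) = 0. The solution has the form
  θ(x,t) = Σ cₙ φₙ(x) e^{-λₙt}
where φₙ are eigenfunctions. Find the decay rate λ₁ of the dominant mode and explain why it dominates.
Eigenvalues: λₙ = 0.5298n²π²/4².
First three modes:
  n=1: λ₁ = 0.5298π²/4² ≈ 0.327
  n=2: λ₂ = 2.1192π²/4² ≈ 1.307 (4× faster decay)
  n=3: λ₃ = 4.7682π²/4² ≈ 2.941 (9× faster decay)
As t → ∞, higher modes decay exponentially faster. The n=1 mode dominates: θ ~ c₁ sin(πx/4) e^{-λ₁t}.
Decay rate: λ₁ = 0.5298π²/4² ≈ 0.327.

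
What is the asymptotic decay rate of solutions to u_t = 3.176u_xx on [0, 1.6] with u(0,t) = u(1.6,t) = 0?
Eigenvalues: λₙ = 3.176n²π²/1.6².
First three modes:
  n=1: λ₁ = 3.176π²/1.6² ≈ 12.244
  n=2: λ₂ = 12.704π²/1.6² ≈ 48.978 (4× faster decay)
  n=3: λ₃ = 28.584π²/1.6² ≈ 110.2 (9× faster decay)
As t → ∞, higher modes decay exponentially faster. The n=1 mode dominates: u ~ c₁ sin(πx/1.6) e^{-λ₁t}.
Decay rate: λ₁ = 3.176π²/1.6² ≈ 12.244.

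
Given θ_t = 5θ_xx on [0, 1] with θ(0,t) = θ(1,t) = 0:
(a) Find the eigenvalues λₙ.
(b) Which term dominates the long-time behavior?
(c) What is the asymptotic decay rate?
Eigenvalues: λₙ = 5n²π².
First three modes:
  n=1: λ₁ = 5π² ≈ 49.348
  n=2: λ₂ = 20π² ≈ 197.392 (4× faster decay)
  n=3: λ₃ = 45π² ≈ 444.132 (9× faster decay)
As t → ∞, higher modes decay exponentially faster. The n=1 mode dominates: θ ~ c₁ sin(πx) e^{-λ₁t}.
Decay rate: λ₁ = 5π² ≈ 49.348.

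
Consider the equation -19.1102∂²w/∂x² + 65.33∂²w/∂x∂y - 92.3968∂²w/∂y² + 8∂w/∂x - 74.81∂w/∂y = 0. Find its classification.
Elliptic. (A = -19.1102, B = 65.33, C = -92.3968 gives B² - 4AC = -2794.87640944.)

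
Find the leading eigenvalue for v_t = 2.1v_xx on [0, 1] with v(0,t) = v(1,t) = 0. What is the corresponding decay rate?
Eigenvalues: λₙ = 2.1n²π².
First three modes:
  n=1: λ₁ = 2.1π² ≈ 20.726
  n=2: λ₂ = 8.4π² ≈ 82.905 (4× faster decay)
  n=3: λ₃ = 18.9π² ≈ 186.536 (9× faster decay)
As t → ∞, higher modes decay exponentially faster. The n=1 mode dominates: v ~ c₁ sin(πx) e^{-λ₁t}.
Decay rate: λ₁ = 2.1π² ≈ 20.726.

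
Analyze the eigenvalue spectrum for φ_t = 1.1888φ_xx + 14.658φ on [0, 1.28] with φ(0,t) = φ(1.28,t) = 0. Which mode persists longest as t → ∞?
Eigenvalues: λₙ = 1.1888n²π²/1.28² - 14.658.
First three modes:
  n=1: λ₁ = 1.1888π²/1.28² - 14.658 ≈ -7.497
  n=2: λ₂ = 4.7552π²/1.28² - 14.658 ≈ 13.987
  n=3: λ₃ = 10.6992π²/1.28² - 14.658 ≈ 49.793
Since 1.1888π²/1.28² ≈ 7.161 < 14.658, λ₁ < 0.
The n=1 mode grows fastest (−λₙ is largest for n=1) → dominates.
Asymptotic: φ ~ c₁ sin(πx/1.28) e^{7.497t} (exponential growth at rate −λ₁ ≈ 7.497).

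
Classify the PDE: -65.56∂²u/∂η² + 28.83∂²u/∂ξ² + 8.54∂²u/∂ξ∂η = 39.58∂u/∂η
Rewriting in standard form: 28.83∂²u/∂ξ² + 8.54∂²u/∂ξ∂η - 65.56∂²u/∂η² - 39.58∂u/∂η = 0. A = 28.83, B = 8.54, C = -65.56. Discriminant B² - 4AC = 7633.3108. Since 7633.3108 > 0, hyperbolic.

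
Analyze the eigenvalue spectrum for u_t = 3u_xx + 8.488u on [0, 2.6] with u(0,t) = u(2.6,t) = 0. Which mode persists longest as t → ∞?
Eigenvalues: λₙ = 3n²π²/2.6² - 8.488.
First three modes:
  n=1: λ₁ = 3π²/2.6² - 8.488 ≈ -4.108
  n=2: λ₂ = 12π²/2.6² - 8.488 ≈ 9.032
  n=3: λ₃ = 27π²/2.6² - 8.488 ≈ 30.932
Since 3π²/2.6² ≈ 4.38 < 8.488, λ₁ < 0.
The n=1 mode grows fastest (−λₙ is largest for n=1) → dominates.
Asymptotic: u ~ c₁ sin(πx/2.6) e^{4.108t} (exponential growth at rate −λ₁ ≈ 4.108).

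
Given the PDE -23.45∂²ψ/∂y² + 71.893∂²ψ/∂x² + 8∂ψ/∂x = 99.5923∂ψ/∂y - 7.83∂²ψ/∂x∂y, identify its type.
Rewriting in standard form: 71.893∂²ψ/∂x² + 7.83∂²ψ/∂x∂y - 23.45∂²ψ/∂y² + 8∂ψ/∂x - 99.5923∂ψ/∂y = 0. The second-order coefficients are A = 71.893, B = 7.83, C = -23.45. Since B² - 4AC = 6804.8723 > 0, this is a hyperbolic PDE.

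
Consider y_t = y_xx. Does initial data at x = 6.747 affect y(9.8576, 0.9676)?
Yes, for any finite x. The heat equation has infinite propagation speed, so all initial data affects all points at any t > 0.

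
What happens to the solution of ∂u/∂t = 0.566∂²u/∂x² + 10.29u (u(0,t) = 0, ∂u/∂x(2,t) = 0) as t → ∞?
u grows unboundedly. Reaction dominates diffusion (r=10.29 > κπ²/(4L²)≈0.35); solution grows exponentially.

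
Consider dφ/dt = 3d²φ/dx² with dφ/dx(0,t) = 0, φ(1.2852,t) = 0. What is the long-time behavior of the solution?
As t → ∞, φ → 0. Heat escapes through the Dirichlet boundary.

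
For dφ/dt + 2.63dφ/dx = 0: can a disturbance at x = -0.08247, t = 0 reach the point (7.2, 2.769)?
Yes. The characteristic through (7.2, 2.769) passes through x = -0.08247.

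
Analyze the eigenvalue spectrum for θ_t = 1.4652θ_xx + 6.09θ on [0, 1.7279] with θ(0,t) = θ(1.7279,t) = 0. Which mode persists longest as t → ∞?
Eigenvalues: λₙ = 1.4652n²π²/1.7279² - 6.09.
First three modes:
  n=1: λ₁ = 1.4652π²/1.7279² - 6.09 ≈ -1.246
  n=2: λ₂ = 5.8608π²/1.7279² - 6.09 ≈ 13.284
  n=3: λ₃ = 13.1868π²/1.7279² - 6.09 ≈ 37.502
Since 1.4652π²/1.7279² ≈ 4.844 < 6.09, λ₁ < 0.
The n=1 mode grows fastest (−λₙ is largest for n=1) → dominates.
Asymptotic: θ ~ c₁ sin(πx/1.7279) e^{1.246t} (exponential growth at rate −λ₁ ≈ 1.246).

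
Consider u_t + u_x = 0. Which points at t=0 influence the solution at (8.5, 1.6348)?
A single point: x = 6.8652. The characteristic through (8.5, 1.6348) is x - 1t = const, so x = 8.5 - 1·1.6348 = 6.8652.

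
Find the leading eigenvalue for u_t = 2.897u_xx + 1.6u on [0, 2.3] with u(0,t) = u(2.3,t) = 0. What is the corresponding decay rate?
Eigenvalues: λₙ = 2.897n²π²/2.3² - 1.6.
First three modes:
  n=1: λ₁ = 2.897π²/2.3² - 1.6 ≈ 3.805
  n=2: λ₂ = 11.588π²/2.3² - 1.6 ≈ 20.02
  n=3: λ₃ = 26.073π²/2.3² - 1.6 ≈ 47.045
Since 2.897π²/2.3² ≈ 5.405 > 1.6, all λₙ > 0.
The n=1 mode decays slowest → dominates as t → ∞.
Asymptotic: u ~ c₁ sin(πx/2.3) e^{-λ₁t} with decay rate λ₁ ≈ 3.805.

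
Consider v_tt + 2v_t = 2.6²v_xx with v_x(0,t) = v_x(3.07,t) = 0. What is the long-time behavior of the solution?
As t → ∞, v → constant (steady state). Damping (γ=2) dissipates the nonconstant modes; with Neumann BCs the spatial average obeys M''+γM'=0 and tends to a finite limit.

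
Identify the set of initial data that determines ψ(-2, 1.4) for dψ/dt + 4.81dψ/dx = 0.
A single point: x = -8.734. The characteristic through (-2, 1.4) is x - 4.81t = const, so x = -2 - 4.81·1.4 = -8.734.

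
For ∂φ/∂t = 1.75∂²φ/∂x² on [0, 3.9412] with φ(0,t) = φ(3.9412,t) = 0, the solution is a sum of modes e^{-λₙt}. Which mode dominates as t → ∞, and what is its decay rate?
Eigenvalues: λₙ = 1.75n²π²/3.9412².
First three modes:
  n=1: λ₁ = 1.75π²/3.9412² ≈ 1.112
  n=2: λ₂ = 7π²/3.9412² ≈ 4.448 (4× faster decay)
  n=3: λ₃ = 15.75π²/3.9412² ≈ 10.007 (9× faster decay)
As t → ∞, higher modes decay exponentially faster. The n=1 mode dominates: φ ~ c₁ sin(πx/3.9412) e^{-λ₁t}.
Decay rate: λ₁ = 1.75π²/3.9412² ≈ 1.112.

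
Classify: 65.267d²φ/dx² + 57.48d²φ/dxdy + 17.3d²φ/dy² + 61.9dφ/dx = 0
Elliptic (discriminant = -1212.526).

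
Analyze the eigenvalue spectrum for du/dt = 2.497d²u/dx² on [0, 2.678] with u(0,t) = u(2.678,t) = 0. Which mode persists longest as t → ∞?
Eigenvalues: λₙ = 2.497n²π²/2.678².
First three modes:
  n=1: λ₁ = 2.497π²/2.678² ≈ 3.436
  n=2: λ₂ = 9.988π²/2.678² ≈ 13.745 (4× faster decay)
  n=3: λ₃ = 22.473π²/2.678² ≈ 30.927 (9× faster decay)
As t → ∞, higher modes decay exponentially faster. The n=1 mode dominates: u ~ c₁ sin(πx/2.678) e^{-λ₁t}.
Decay rate: λ₁ = 2.497π²/2.678² ≈ 3.436.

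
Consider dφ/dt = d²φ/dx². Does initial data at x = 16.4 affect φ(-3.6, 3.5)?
Yes, for any finite x. The heat equation has infinite propagation speed, so all initial data affects all points at any t > 0.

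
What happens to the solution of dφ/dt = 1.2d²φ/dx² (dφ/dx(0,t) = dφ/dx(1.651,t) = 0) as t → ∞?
φ → constant (steady state). Heat is conserved (no flux at boundaries); solution approaches the spatial average.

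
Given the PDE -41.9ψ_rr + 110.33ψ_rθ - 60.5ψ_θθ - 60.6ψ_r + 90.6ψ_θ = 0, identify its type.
The second-order coefficients are A = -41.9, B = 110.33, C = -60.5. Since B² - 4AC = 2032.9089 > 0, this is a hyperbolic PDE.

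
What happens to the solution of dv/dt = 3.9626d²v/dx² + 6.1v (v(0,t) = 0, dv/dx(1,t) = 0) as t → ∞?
v → 0. Diffusion dominates reaction (r=6.1 < κπ²/(4L²)≈9.78); solution decays.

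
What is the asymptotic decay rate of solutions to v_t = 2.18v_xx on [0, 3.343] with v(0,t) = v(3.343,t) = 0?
Eigenvalues: λₙ = 2.18n²π²/3.343².
First three modes:
  n=1: λ₁ = 2.18π²/3.343² ≈ 1.925
  n=2: λ₂ = 8.72π²/3.343² ≈ 7.701 (4× faster decay)
  n=3: λ₃ = 19.62π²/3.343² ≈ 17.327 (9× faster decay)
As t → ∞, higher modes decay exponentially faster. The n=1 mode dominates: v ~ c₁ sin(πx/3.343) e^{-λ₁t}.
Decay rate: λ₁ = 2.18π²/3.343² ≈ 1.925.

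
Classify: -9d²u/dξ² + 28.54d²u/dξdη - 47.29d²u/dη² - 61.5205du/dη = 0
Elliptic (discriminant = -887.9084).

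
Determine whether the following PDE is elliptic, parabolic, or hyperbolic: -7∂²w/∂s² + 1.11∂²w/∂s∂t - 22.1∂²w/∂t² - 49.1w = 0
Coefficients: A = -7, B = 1.11, C = -22.1. B² - 4AC = -617.5679, which is negative, so the equation is elliptic.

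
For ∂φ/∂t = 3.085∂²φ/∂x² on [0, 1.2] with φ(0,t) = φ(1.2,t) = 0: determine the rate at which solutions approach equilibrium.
Eigenvalues: λₙ = 3.085n²π²/1.2².
First three modes:
  n=1: λ₁ = 3.085π²/1.2² ≈ 21.144
  n=2: λ₂ = 12.34π²/1.2² ≈ 84.577 (4× faster decay)
  n=3: λ₃ = 27.765π²/1.2² ≈ 190.298 (9× faster decay)
As t → ∞, higher modes decay exponentially faster. The n=1 mode dominates: φ ~ c₁ sin(πx/1.2) e^{-λ₁t}.
Decay rate: λ₁ = 3.085π²/1.2² ≈ 21.144.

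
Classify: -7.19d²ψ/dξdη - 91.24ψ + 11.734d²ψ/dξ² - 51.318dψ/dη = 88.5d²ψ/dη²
Rewriting in standard form: 11.734d²ψ/dξ² - 7.19d²ψ/dξdη - 88.5d²ψ/dη² - 51.318dψ/dη - 91.24ψ = 0. Hyperbolic (discriminant = 4205.5321).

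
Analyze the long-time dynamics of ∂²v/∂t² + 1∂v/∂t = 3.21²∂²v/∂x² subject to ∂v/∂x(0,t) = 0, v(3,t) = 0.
Long-time behavior: v → 0. Damping (γ=1) dissipates energy; oscillations decay exponentially.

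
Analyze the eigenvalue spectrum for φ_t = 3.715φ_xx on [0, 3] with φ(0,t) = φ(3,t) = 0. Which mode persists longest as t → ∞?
Eigenvalues: λₙ = 3.715n²π²/3².
First three modes:
  n=1: λ₁ = 3.715π²/3² ≈ 4.074
  n=2: λ₂ = 14.86π²/3² ≈ 16.296 (4× faster decay)
  n=3: λ₃ = 33.435π²/3² ≈ 36.666 (9× faster decay)
As t → ∞, higher modes decay exponentially faster. The n=1 mode dominates: φ ~ c₁ sin(πx/3) e^{-λ₁t}.
Decay rate: λ₁ = 3.715π²/3² ≈ 4.074.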